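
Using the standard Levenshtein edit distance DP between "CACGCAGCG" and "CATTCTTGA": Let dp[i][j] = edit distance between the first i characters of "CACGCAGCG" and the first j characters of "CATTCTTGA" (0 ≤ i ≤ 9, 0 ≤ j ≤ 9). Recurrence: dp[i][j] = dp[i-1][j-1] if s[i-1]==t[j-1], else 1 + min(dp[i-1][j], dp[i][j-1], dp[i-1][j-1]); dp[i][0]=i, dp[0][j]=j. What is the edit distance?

6

   ''  C  A  T  T  C  T  T  G  A
''  0  1  2  3  4  5  6  7  8  9
 C  1  0  1  2  3  4  5  6  7  8
 A  2  1  0  1  2  3  4  5  6  7
 C  3  2  1  1  2  2  3  4  5  6
 G  4  3  2  2  2  3  3  4  4  5
 C  5  4  3  3  3  2  3  4  5  5
 A  6  5  4  4  4  3  3  4  5  5
 G  7  6  5  5  5  4  4  4  4  5
 C  8  7  6  6  6  5  5  5  5  5
 G  9  8  7  7  7  6  6  6  5  6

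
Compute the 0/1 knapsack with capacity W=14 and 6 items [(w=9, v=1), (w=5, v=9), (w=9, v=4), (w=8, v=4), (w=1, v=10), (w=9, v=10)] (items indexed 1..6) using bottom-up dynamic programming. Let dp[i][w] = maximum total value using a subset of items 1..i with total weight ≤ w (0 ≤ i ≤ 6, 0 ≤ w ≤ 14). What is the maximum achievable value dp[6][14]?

23

i\w   0   1   2   3   4   5   6   7   8   9  10  11  12  13  14
  0   0   0   0   0   0   0   0   0   0   0   0   0   0   0   0
  1   0   0   0   0   0   0   0   0   0   1   1   1   1   1   1
  2   0   0   0   0   0   9   9   9   9   9   9   9   9   9  10
  3   0   0   0   0   0   9   9   9   9   9   9   9   9   9  13
  4   0   0   0   0   0   9   9   9   9   9   9   9   9  13  13
  5   0  10  10  10  10  10  19  19  19  19  19  19  19  19  23
  6   0  10  10  10  10  10  19  19  19  19  20  20  20  20  23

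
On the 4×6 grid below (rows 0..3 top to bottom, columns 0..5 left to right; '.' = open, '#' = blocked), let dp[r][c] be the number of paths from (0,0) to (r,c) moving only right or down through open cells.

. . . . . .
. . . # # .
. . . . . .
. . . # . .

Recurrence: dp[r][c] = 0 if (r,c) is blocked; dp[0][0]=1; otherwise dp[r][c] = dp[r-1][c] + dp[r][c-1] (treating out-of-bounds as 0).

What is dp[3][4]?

r\c   0   1   2   3   4   5
  0   1   1   1   1   1   1
  1   1   2   3   0   0   1
  2   1   3   6   6   6   7
  3   1   4  10   0   6  13

6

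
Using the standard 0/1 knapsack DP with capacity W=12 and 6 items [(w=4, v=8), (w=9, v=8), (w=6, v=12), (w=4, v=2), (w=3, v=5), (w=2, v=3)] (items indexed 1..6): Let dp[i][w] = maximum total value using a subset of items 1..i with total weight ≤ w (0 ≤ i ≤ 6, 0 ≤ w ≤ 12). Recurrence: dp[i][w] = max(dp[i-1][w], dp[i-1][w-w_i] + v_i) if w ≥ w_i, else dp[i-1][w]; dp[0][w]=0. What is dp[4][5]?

8

i\w   0   1   2   3   4   5   6   7   8   9  10  11  12
  0   0   0   0   0   0   0   0   0   0   0   0   0   0
  1   0   0   0   0   8   8   8   8   8   8   8   8   8
  2   0   0   0   0   8   8   8   8   8   8   8   8   8
  3   0   0   0   0   8   8  12  12  12  12  20  20  20
  4   0   0   0   0   8   8  12  12  12  12  20  20  20
  5   0   0   0   5   8   8  12  13  13  17  20  20  20
  6   0   0   3   5   8   8  12  13  15  17  20  20  23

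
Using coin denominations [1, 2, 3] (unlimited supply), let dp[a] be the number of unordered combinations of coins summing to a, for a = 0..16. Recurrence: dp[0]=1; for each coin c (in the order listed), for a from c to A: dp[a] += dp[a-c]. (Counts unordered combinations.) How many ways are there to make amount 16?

after  coin     0     1     2     3     4     5     6     7     8     9    10    11    12    13    14    15    16
          1     1     1     1     1     1     1     1     1     1     1     1     1     1     1     1     1     1
          2     1     1     2     2     3     3     4     4     5     5     6     6     7     7     8     8     9
          3     1     1     2     3     4     5     7     8    10    12    14    16    19    21    24    27    30

30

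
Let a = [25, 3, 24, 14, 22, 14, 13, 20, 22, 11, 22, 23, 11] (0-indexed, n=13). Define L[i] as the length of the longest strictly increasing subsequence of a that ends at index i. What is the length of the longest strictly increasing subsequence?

   i    0    1    2    3    4    5    6    7    8    9   10   11   12
a[i]   25    3   24   14   22   14   13   20   22   11   22   23   11
L[i]    1    1    2    2    3    2    2    3    4    2    4    5    2

5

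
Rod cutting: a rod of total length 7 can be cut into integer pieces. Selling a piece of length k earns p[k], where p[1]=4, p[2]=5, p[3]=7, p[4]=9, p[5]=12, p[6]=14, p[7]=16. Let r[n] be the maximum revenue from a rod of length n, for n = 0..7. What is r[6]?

24

   n    0    1    2    3    4    5    6    7
r[n]    0    4    8   12   16   20   24   28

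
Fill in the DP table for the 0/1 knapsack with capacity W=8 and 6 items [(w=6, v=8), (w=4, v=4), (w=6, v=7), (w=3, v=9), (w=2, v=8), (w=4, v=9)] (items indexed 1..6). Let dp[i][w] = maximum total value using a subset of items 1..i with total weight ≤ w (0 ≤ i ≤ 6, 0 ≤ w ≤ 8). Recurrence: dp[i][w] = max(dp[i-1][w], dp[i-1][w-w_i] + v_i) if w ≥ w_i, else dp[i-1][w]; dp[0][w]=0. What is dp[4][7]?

i\w   0   1   2   3   4   5   6   7   8
  0   0   0   0   0   0   0   0   0   0
  1   0   0   0   0   0   0   8   8   8
  2   0   0   0   0   4   4   8   8   8
  3   0   0   0   0   4   4   8   8   8
  4   0   0   0   9   9   9   9  13  13
  5   0   0   8   9   9  17  17  17  17
  6   0   0   8   9   9  17  17  18  18

13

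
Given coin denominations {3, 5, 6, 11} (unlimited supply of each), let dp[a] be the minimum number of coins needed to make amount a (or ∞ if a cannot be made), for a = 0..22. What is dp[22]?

 a  0  1  2  3  4  5  6  7  8  9 10 11 12 13 14 15 16 17 18 19 20 21 22
dp  0  -  -  1  -  1  1  -  2  2  2  1  2  3  2  3  2  2  3  3  3  3  2
(- denotes ∞ / unreachable)

2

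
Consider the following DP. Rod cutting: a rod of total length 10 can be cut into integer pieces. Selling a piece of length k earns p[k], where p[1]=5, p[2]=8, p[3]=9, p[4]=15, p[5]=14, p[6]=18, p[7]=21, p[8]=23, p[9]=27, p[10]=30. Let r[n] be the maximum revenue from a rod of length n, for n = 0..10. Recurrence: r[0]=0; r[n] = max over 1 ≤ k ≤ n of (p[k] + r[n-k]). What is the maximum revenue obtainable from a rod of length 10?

   n    0    1    2    3    4    5    6    7    8    9   10
r[n]    0    5   10   15   20   25   30   35   40   45   50

50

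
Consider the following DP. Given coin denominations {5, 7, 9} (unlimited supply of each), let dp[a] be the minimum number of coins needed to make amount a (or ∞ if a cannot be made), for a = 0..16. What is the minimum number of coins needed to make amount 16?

 a  0  1  2  3  4  5  6  7  8  9 10 11 12 13 14 15 16
dp  0  -  -  -  -  1  -  1  -  1  2  -  2  -  2  3  2
(- denotes ∞ / unreachable)

2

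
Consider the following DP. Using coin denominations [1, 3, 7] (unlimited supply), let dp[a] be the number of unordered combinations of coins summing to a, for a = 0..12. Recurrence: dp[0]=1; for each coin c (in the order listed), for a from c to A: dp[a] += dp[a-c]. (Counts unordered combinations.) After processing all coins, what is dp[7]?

after  coin     0     1     2     3     4     5     6     7     8     9    10    11    12
          1     1     1     1     1     1     1     1     1     1     1     1     1     1
          3     1     1     1     2     2     2     3     3     3     4     4     4     5
          7     1     1     1     2     2     2     3     4     4     5     6     6     7

4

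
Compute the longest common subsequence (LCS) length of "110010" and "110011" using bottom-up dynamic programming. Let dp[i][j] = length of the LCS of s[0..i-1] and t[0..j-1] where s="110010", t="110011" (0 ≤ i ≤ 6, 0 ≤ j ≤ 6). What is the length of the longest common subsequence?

5

   ''  1  1  0  0  1  1
''  0  0  0  0  0  0  0
 1  0  1  1  1  1  1  1
 1  0  1  2  2  2  2  2
 0  0  1  2  3  3  3  3
 0  0  1  2  3  4  4  4
 1  0  1  2  3  4  5  5
 0  0  1  2  3  4  5  5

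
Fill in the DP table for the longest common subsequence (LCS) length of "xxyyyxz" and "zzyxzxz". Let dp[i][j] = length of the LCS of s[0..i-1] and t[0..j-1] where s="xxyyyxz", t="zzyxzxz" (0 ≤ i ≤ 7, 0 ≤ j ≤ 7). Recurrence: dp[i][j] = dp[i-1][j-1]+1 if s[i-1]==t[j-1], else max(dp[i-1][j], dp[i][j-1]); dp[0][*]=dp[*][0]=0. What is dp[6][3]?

1

   ''  z  z  y  x  z  x  z
''  0  0  0  0  0  0  0  0
 x  0  0  0  0  1  1  1  1
 x  0  0  0  0  1  1  2  2
 y  0  0  0  1  1  1  2  2
 y  0  0  0  1  1  1  2  2
 y  0  0  0  1  1  1  2  2
 x  0  0  0  1  2  2  2  2
 z  0  1  1  1  2  3  3  3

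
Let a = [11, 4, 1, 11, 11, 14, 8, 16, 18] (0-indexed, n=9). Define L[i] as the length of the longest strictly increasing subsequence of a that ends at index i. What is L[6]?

   i    0    1    2    3    4    5    6    7    8
a[i]   11    4    1   11   11   14    8   16   18
L[i]    1    1    1    2    2    3    2    4    5

2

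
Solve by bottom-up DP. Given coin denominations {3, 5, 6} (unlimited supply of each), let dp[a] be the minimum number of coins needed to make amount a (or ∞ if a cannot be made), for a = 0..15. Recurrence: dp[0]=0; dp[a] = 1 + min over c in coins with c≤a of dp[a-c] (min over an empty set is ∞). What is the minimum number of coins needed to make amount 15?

 a  0  1  2  3  4  5  6  7  8  9 10 11 12 13 14 15
dp  0  -  -  1  -  1  1  -  2  2  2  2  2  3  3  3
(- denotes ∞ / unreachable)

3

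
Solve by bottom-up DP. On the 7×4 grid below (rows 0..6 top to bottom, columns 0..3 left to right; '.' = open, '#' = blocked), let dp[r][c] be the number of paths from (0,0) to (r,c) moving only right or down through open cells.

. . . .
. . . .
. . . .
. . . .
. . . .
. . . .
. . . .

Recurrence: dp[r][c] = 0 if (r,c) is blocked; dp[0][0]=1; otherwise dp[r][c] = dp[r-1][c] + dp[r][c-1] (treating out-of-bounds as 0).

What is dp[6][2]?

28

r\c   0   1   2   3
  0   1   1   1   1
  1   1   2   3   4
  2   1   3   6  10
  3   1   4  10  20
  4   1   5  15  35
  5   1   6  21  56
  6   1   7  28  84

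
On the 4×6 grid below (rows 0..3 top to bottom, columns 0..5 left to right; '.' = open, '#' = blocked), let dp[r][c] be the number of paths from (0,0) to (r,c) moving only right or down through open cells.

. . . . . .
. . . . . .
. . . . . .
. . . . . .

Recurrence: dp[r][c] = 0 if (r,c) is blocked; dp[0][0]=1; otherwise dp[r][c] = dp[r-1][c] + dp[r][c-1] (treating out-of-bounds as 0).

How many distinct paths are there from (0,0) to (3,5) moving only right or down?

56

r\c   0   1   2   3   4   5
  0   1   1   1   1   1   1
  1   1   2   3   4   5   6
  2   1   3   6  10  15  21
  3   1   4  10  20  35  56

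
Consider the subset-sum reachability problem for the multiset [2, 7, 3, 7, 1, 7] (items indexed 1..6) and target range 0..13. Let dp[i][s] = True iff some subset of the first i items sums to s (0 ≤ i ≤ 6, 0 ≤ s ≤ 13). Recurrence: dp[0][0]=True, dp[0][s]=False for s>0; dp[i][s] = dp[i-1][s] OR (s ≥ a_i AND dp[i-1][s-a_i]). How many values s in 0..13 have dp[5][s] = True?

i\s   0   1   2   3   4   5   6   7   8   9  10  11  12  13
  0   T   F   F   F   F   F   F   F   F   F   F   F   F   F
  1   T   F   T   F   F   F   F   F   F   F   F   F   F   F
  2   T   F   T   F   F   F   F   T   F   T   F   F   F   F
  3   T   F   T   T   F   T   F   T   F   T   T   F   T   F
  4   T   F   T   T   F   T   F   T   F   T   T   F   T   F
  5   T   T   T   T   T   T   T   T   T   T   T   T   T   T
  6   T   T   T   T   T   T   T   T   T   T   T   T   T   T

14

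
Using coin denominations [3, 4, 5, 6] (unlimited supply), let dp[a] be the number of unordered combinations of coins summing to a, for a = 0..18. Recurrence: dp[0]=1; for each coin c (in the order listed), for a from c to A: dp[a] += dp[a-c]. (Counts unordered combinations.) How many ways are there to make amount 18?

after  coin     0     1     2     3     4     5     6     7     8     9    10    11    12    13    14    15    16    17    18
          3     1     0     0     1     0     0     1     0     0     1     0     0     1     0     0     1     0     0     1
          4     1     0     0     1     1     0     1     1     1     1     1     1     2     1     1     2     2     1     2
          5     1     0     0     1     1     1     1     1     2     2     2     2     3     3     3     4     4     4     5
          6     1     0     0     1     1     1     2     1     2     3     3     3     5     4     5     7     7     7    10

10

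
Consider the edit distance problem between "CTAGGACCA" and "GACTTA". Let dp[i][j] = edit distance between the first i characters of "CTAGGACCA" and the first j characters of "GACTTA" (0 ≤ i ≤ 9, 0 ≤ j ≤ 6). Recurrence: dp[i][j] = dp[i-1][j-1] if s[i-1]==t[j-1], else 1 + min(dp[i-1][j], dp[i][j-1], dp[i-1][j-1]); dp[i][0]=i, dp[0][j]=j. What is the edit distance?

   ''  G  A  C  T  T  A
''  0  1  2  3  4  5  6
 C  1  1  2  2  3  4  5
 T  2  2  2  3  2  3  4
 A  3  3  2  3  3  3  3
 G  4  3  3  3  4  4  4
 G  5  4  4  4  4  5  5
 A  6  5  4  5  5  5  5
 C  7  6  5  4  5  6  6
 C  8  7  6  5  5  6  7
 A  9  8  7  6  6  6  6

6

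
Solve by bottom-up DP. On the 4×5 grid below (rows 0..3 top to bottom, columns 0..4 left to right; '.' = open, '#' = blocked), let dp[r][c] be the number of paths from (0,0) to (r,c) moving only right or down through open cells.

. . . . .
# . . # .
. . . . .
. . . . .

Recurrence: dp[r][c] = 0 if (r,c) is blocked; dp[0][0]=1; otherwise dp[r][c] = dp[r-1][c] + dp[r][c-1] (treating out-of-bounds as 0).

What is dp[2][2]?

3

r\c   0   1   2   3   4
  0   1   1   1   1   1
  1   0   1   2   0   1
  2   0   1   3   3   4
  3   0   1   4   7  11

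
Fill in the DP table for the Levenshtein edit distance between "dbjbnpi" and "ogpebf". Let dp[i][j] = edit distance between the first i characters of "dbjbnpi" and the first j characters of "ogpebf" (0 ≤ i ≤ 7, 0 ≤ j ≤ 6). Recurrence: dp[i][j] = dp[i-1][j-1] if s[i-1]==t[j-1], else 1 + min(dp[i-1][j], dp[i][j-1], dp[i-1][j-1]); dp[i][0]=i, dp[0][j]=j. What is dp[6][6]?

   ''  o  g  p  e  b  f
''  0  1  2  3  4  5  6
 d  1  1  2  3  4  5  6
 b  2  2  2  3  4  4  5
 j  3  3  3  3  4  5  5
 b  4  4  4  4  4  4  5
 n  5  5  5  5  5  5  5
 p  6  6  6  5  6  6  6
 i  7  7  7  6  6  7  7

6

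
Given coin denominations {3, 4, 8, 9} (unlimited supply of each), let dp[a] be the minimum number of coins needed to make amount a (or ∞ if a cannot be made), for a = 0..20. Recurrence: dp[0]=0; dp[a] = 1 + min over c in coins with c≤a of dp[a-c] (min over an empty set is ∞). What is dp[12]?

 a  0  1  2  3  4  5  6  7  8  9 10 11 12 13 14 15 16 17 18 19 20
dp  0  -  -  1  1  -  2  2  1  1  3  2  2  2  3  3  2  2  2  3  3
(- denotes ∞ / unreachable)

2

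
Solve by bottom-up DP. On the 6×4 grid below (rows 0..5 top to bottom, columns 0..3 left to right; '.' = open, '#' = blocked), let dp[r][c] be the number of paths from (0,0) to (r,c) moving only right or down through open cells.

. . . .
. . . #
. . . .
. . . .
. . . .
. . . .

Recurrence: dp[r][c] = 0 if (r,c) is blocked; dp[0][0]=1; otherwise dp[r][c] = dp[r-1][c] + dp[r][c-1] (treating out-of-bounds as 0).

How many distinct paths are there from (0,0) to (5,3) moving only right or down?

r\c   0   1   2   3
  0   1   1   1   1
  1   1   2   3   0
  2   1   3   6   6
  3   1   4  10  16
  4   1   5  15  31
  5   1   6  21  52

52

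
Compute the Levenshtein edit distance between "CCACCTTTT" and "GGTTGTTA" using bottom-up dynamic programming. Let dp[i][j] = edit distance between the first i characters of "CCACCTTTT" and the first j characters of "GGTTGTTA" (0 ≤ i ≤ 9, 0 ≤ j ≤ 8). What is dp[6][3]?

5

   ''  G  G  T  T  G  T  T  A
''  0  1  2  3  4  5  6  7  8
 C  1  1  2  3  4  5  6  7  8
 C  2  2  2  3  4  5  6  7  8
 A  3  3  3  3  4  5  6  7  7
 C  4  4  4  4  4  5  6  7  8
 C  5  5  5  5  5  5  6  7  8
 T  6  6  6  5  5  6  5  6  7
 T  7  7  7  6  5  6  6  5  6
 T  8  8  8  7  6  6  6  6  6
 T  9  9  9  8  7  7  6  6  7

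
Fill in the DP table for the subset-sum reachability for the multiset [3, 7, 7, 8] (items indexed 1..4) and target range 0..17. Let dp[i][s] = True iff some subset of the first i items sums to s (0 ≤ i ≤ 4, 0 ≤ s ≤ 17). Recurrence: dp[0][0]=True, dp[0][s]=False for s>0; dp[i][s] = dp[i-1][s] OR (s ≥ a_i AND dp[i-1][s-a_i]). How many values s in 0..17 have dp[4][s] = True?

9

i\s   0   1   2   3   4   5   6   7   8   9  10  11  12  13  14  15  16  17
  0   T   F   F   F   F   F   F   F   F   F   F   F   F   F   F   F   F   F
  1   T   F   F   T   F   F   F   F   F   F   F   F   F   F   F   F   F   F
  2   T   F   F   T   F   F   F   T   F   F   T   F   F   F   F   F   F   F
  3   T   F   F   T   F   F   F   T   F   F   T   F   F   F   T   F   F   T
  4   T   F   F   T   F   F   F   T   T   F   T   T   F   F   T   T   F   T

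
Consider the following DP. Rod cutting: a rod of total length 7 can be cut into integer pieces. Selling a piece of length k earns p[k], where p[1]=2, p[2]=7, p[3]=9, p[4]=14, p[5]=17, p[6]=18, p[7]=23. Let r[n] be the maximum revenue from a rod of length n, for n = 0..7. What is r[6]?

21

   n    0    1    2    3    4    5    6    7
r[n]    0    2    7    9   14   17   21   24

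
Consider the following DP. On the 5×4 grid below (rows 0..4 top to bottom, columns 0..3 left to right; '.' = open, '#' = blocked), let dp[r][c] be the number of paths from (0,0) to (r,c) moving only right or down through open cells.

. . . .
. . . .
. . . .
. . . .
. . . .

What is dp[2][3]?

10

r\c   0   1   2   3
  0   1   1   1   1
  1   1   2   3   4
  2   1   3   6  10
  3   1   4  10  20
  4   1   5  15  35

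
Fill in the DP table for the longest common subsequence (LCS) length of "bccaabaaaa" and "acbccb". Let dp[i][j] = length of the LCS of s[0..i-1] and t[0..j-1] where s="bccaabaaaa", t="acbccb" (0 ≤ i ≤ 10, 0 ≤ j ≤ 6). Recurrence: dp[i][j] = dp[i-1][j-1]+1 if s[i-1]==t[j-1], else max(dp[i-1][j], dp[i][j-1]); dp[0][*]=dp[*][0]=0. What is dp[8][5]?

   ''  a  c  b  c  c  b
''  0  0  0  0  0  0  0
 b  0  0  0  1  1  1  1
 c  0  0  1  1  2  2  2
 c  0  0  1  1  2  3  3
 a  0  1  1  1  2  3  3
 a  0  1  1  1  2  3  3
 b  0  1  1  2  2  3  4
 a  0  1  1  2  2  3  4
 a  0  1  1  2  2  3  4
 a  0  1  1  2  2  3  4
 a  0  1  1  2  2  3  4

3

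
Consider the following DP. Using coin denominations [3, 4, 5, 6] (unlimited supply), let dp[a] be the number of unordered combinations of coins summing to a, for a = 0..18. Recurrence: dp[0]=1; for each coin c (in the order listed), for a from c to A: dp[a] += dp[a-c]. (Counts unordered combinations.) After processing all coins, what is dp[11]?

3

after  coin     0     1     2     3     4     5     6     7     8     9    10    11    12    13    14    15    16    17    18
          3     1     0     0     1     0     0     1     0     0     1     0     0     1     0     0     1     0     0     1
          4     1     0     0     1     1     0     1     1     1     1     1     1     2     1     1     2     2     1     2
          5     1     0     0     1     1     1     1     1     2     2     2     2     3     3     3     4     4     4     5
          6     1     0     0     1     1     1     2     1     2     3     3     3     5     4     5     7     7     7    10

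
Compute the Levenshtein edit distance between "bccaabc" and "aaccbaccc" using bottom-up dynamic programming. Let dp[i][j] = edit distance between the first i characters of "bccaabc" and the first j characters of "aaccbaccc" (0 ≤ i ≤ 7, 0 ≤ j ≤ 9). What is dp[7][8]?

   ''  a  a  c  c  b  a  c  c  c
''  0  1  2  3  4  5  6  7  8  9
 b  1  1  2  3  4  4  5  6  7  8
 c  2  2  2  2  3  4  5  5  6  7
 c  3  3  3  2  2  3  4  5  5  6
 a  4  3  3  3  3  3  3  4  5  6
 a  5  4  3  4  4  4  3  4  5  6
 b  6  5  4  4  5  4  4  4  5  6
 c  7  6  5  4  4  5  5  4  4  5

4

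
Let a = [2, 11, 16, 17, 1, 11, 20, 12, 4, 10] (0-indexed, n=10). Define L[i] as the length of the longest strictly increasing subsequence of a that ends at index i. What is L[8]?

   i    0    1    2    3    4    5    6    7    8    9
a[i]    2   11   16   17    1   11   20   12    4   10
L[i]    1    2    3    4    1    2    5    3    2    3

2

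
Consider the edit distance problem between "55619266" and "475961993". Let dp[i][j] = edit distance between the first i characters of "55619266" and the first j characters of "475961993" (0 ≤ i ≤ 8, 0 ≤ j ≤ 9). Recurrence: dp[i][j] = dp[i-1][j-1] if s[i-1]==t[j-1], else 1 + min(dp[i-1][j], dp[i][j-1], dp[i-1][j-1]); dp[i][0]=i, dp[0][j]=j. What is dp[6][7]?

4

   ''  4  7  5  9  6  1  9  9  3
''  0  1  2  3  4  5  6  7  8  9
 5  1  1  2  2  3  4  5  6  7  8
 5  2  2  2  2  3  4  5  6  7  8
 6  3  3  3  3  3  3  4  5  6  7
 1  4  4  4  4  4  4  3  4  5  6
 9  5  5  5  5  4  5  4  3  4  5
 2  6  6  6  6  5  5  5  4  4  5
 6  7  7  7  7  6  5  6  5  5  5
 6  8  8  8  8  7  6  6  6  6  6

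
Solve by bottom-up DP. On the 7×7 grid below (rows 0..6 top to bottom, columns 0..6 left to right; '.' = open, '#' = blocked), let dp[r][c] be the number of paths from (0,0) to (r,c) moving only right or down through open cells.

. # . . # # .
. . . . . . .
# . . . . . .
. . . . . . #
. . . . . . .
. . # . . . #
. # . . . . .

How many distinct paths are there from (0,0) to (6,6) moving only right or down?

r\c   0   1   2   3   4   5   6
  0   1   0   0   0   0   0   0
  1   1   1   1   1   1   1   1
  2   0   1   2   3   4   5   6
  3   0   1   3   6  10  15   0
  4   0   1   4  10  20  35  35
  5   0   1   0  10  30  65   0
  6   0   0   0  10  40 105 105

105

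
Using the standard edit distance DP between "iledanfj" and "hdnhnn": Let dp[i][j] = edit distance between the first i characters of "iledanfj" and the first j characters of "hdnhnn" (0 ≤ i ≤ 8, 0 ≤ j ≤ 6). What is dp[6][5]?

   ''  h  d  n  h  n  n
''  0  1  2  3  4  5  6
 i  1  1  2  3  4  5  6
 l  2  2  2  3  4  5  6
 e  3  3  3  3  4  5  6
 d  4  4  3  4  4  5  6
 a  5  5  4  4  5  5  6
 n  6  6  5  4  5  5  5
 f  7  7  6  5  5  6  6
 j  8  8  7  6  6  6  7

5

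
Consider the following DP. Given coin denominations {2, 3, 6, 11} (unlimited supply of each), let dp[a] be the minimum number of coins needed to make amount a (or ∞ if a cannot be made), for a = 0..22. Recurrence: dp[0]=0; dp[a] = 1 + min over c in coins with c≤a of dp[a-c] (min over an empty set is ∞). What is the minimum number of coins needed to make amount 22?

 a  0  1  2  3  4  5  6  7  8  9 10 11 12 13 14 15 16 17 18 19 20 21 22
dp  0  -  1  1  2  2  1  3  2  2  3  1  2  2  2  3  3  2  3  3  3  4  2
(- denotes ∞ / unreachable)

2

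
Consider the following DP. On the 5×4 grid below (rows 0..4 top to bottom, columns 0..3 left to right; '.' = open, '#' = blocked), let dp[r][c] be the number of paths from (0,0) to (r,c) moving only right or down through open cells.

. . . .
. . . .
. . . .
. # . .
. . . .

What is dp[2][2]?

6

r\c   0   1   2   3
  0   1   1   1   1
  1   1   2   3   4
  2   1   3   6  10
  3   1   0   6  16
  4   1   1   7  23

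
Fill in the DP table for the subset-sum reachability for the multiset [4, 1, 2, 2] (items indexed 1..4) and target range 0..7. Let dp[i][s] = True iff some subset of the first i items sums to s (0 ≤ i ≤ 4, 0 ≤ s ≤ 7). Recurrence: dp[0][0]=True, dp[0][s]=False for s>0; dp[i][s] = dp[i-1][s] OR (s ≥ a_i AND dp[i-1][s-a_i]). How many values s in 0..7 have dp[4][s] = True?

8

i\s   0   1   2   3   4   5   6   7
  0   T   F   F   F   F   F   F   F
  1   T   F   F   F   T   F   F   F
  2   T   T   F   F   T   T   F   F
  3   T   T   T   T   T   T   T   T
  4   T   T   T   T   T   T   T   T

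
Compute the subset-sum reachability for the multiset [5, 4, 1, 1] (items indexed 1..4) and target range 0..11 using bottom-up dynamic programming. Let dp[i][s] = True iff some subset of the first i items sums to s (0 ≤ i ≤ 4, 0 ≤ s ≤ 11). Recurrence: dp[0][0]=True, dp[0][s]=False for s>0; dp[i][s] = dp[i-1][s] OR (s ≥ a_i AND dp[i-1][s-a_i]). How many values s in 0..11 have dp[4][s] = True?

10

i\s   0   1   2   3   4   5   6   7   8   9  10  11
  0   T   F   F   F   F   F   F   F   F   F   F   F
  1   T   F   F   F   F   T   F   F   F   F   F   F
  2   T   F   F   F   T   T   F   F   F   T   F   F
  3   T   T   F   F   T   T   T   F   F   T   T   F
  4   T   T   T   F   T   T   T   T   F   T   T   T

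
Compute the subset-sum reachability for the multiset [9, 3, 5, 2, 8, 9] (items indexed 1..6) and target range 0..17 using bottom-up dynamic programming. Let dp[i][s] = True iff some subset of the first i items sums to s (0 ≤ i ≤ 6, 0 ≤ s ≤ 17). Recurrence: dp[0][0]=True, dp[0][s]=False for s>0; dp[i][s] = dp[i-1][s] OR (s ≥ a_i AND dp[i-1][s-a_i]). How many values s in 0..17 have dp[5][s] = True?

i\s   0   1   2   3   4   5   6   7   8   9  10  11  12  13  14  15  16  17
  0   T   F   F   F   F   F   F   F   F   F   F   F   F   F   F   F   F   F
  1   T   F   F   F   F   F   F   F   F   T   F   F   F   F   F   F   F   F
  2   T   F   F   T   F   F   F   F   F   T   F   F   T   F   F   F   F   F
  3   T   F   F   T   F   T   F   F   T   T   F   F   T   F   T   F   F   T
  4   T   F   T   T   F   T   F   T   T   T   T   T   T   F   T   F   T   T
  5   T   F   T   T   F   T   F   T   T   T   T   T   T   T   T   T   T   T
  6   T   F   T   T   F   T   F   T   T   T   T   T   T   T   T   T   T   T

15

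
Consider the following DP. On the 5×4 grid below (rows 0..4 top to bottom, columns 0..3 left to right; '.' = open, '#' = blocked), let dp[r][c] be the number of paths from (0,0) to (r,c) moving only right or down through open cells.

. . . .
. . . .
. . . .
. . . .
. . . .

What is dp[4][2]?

15

r\c   0   1   2   3
  0   1   1   1   1
  1   1   2   3   4
  2   1   3   6  10
  3   1   4  10  20
  4   1   5  15  35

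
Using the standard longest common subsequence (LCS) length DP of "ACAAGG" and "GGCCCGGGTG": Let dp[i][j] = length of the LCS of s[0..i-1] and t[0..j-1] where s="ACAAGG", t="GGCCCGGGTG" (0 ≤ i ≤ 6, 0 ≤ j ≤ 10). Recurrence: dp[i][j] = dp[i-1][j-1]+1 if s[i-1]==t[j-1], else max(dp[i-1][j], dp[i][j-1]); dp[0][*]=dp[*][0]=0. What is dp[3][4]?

   ''  G  G  C  C  C  G  G  G  T  G
''  0  0  0  0  0  0  0  0  0  0  0
 A  0  0  0  0  0  0  0  0  0  0  0
 C  0  0  0  1  1  1  1  1  1  1  1
 A  0  0  0  1  1  1  1  1  1  1  1
 A  0  0  0  1  1  1  1  1  1  1  1
 G  0  1  1  1  1  1  2  2  2  2  2
 G  0  1  2  2  2  2  2  3  3  3  3

1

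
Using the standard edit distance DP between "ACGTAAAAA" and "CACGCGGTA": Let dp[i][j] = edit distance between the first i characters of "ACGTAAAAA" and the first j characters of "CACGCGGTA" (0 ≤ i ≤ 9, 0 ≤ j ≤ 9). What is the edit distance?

   ''  C  A  C  G  C  G  G  T  A
''  0  1  2  3  4  5  6  7  8  9
 A  1  1  1  2  3  4  5  6  7  8
 C  2  1  2  1  2  3  4  5  6  7
 G  3  2  2  2  1  2  3  4  5  6
 T  4  3  3  3  2  2  3  4  4  5
 A  5  4  3  4  3  3  3  4  5  4
 A  6  5  4  4  4  4  4  4  5  5
 A  7  6  5  5  5  5  5  5  5  5
 A  8  7  6  6  6  6  6  6  6  5
 A  9  8  7  7  7  7  7  7  7  6

6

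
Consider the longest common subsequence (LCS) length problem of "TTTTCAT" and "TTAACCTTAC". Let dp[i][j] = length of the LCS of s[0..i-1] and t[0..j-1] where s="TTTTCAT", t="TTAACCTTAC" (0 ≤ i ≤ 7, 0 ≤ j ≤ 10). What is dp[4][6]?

2

   ''  T  T  A  A  C  C  T  T  A  C
''  0  0  0  0  0  0  0  0  0  0  0
 T  0  1  1  1  1  1  1  1  1  1  1
 T  0  1  2  2  2  2  2  2  2  2  2
 T  0  1  2  2  2  2  2  3  3  3  3
 T  0  1  2  2  2  2  2  3  4  4  4
 C  0  1  2  2  2  3  3  3  4  4  5
 A  0  1  2  3  3  3  3  3  4  5  5
 T  0  1  2  3  3  3  3  4  4  5  5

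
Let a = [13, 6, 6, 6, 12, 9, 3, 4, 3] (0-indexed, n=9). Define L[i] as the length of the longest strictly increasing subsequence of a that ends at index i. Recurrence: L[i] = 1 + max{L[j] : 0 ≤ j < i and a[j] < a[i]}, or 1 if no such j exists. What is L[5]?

2

   i    0    1    2    3    4    5    6    7    8
a[i]   13    6    6    6   12    9    3    4    3
L[i]    1    1    1    1    2    2    1    2    1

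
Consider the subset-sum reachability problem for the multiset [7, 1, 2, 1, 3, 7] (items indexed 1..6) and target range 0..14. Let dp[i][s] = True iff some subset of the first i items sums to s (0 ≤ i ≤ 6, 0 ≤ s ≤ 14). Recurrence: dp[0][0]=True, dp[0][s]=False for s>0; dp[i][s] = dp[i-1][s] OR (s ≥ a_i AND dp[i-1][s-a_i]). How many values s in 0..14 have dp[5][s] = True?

i\s   0   1   2   3   4   5   6   7   8   9  10  11  12  13  14
  0   T   F   F   F   F   F   F   F   F   F   F   F   F   F   F
  1   T   F   F   F   F   F   F   T   F   F   F   F   F   F   F
  2   T   T   F   F   F   F   F   T   T   F   F   F   F   F   F
  3   T   T   T   T   F   F   F   T   T   T   T   F   F   F   F
  4   T   T   T   T   T   F   F   T   T   T   T   T   F   F   F
  5   T   T   T   T   T   T   T   T   T   T   T   T   T   T   T
  6   T   T   T   T   T   T   T   T   T   T   T   T   T   T   T

15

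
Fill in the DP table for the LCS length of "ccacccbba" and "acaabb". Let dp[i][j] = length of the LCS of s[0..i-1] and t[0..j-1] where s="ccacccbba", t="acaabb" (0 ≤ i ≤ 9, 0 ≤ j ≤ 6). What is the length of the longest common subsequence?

   ''  a  c  a  a  b  b
''  0  0  0  0  0  0  0
 c  0  0  1  1  1  1  1
 c  0  0  1  1  1  1  1
 a  0  1  1  2  2  2  2
 c  0  1  2  2  2  2  2
 c  0  1  2  2  2  2  2
 c  0  1  2  2  2  2  2
 b  0  1  2  2  2  3  3
 b  0  1  2  2  2  3  4
 a  0  1  2  3  3  3  4

4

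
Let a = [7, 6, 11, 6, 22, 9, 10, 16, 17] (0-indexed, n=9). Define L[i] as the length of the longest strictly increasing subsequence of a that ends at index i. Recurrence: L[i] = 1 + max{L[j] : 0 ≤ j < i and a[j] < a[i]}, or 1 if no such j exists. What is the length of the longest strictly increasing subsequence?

   i    0    1    2    3    4    5    6    7    8
a[i]    7    6   11    6   22    9   10   16   17
L[i]    1    1    2    1    3    2    3    4    5

5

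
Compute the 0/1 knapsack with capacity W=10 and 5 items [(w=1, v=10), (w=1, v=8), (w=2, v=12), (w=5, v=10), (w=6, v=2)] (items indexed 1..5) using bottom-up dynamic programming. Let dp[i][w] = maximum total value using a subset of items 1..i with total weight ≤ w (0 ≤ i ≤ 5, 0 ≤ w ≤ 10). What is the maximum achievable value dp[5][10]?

i\w   0   1   2   3   4   5   6   7   8   9  10
  0   0   0   0   0   0   0   0   0   0   0   0
  1   0  10  10  10  10  10  10  10  10  10  10
  2   0  10  18  18  18  18  18  18  18  18  18
  3   0  10  18  22  30  30  30  30  30  30  30
  4   0  10  18  22  30  30  30  30  32  40  40
  5   0  10  18  22  30  30  30  30  32  40  40

40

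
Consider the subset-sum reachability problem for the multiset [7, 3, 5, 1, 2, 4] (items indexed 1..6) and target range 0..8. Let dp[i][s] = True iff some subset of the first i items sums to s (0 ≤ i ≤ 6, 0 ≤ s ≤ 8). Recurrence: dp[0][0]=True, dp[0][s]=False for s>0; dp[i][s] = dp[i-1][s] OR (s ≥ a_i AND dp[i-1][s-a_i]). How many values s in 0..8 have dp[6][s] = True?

9

i\s   0   1   2   3   4   5   6   7   8
  0   T   F   F   F   F   F   F   F   F
  1   T   F   F   F   F   F   F   T   F
  2   T   F   F   T   F   F   F   T   F
  3   T   F   F   T   F   T   F   T   T
  4   T   T   F   T   T   T   T   T   T
  5   T   T   T   T   T   T   T   T   T
  6   T   T   T   T   T   T   T   T   T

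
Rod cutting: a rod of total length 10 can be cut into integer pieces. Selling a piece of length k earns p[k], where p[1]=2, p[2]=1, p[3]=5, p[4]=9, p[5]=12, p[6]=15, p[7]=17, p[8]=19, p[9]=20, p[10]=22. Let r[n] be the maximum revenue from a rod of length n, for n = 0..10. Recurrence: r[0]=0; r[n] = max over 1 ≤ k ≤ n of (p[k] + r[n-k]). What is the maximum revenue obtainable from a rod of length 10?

24

   n    0    1    2    3    4    5    6    7    8    9   10
r[n]    0    2    4    6    9   12   15   17   19   21   24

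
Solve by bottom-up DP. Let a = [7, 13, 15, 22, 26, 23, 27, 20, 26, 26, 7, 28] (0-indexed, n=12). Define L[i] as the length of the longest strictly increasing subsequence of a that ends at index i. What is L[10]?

   i    0    1    2    3    4    5    6    7    8    9   10   11
a[i]    7   13   15   22   26   23   27   20   26   26    7   28
L[i]    1    2    3    4    5    5    6    4    6    6    1    7

1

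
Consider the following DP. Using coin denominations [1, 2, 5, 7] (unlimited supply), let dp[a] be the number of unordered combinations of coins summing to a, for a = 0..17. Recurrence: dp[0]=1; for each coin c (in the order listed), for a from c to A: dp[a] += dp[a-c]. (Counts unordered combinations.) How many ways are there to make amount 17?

34

after  coin     0     1     2     3     4     5     6     7     8     9    10    11    12    13    14    15    16    17
          1     1     1     1     1     1     1     1     1     1     1     1     1     1     1     1     1     1     1
          2     1     1     2     2     3     3     4     4     5     5     6     6     7     7     8     8     9     9
          5     1     1     2     2     3     4     5     6     7     8    10    11    13    14    16    18    20    22
          7     1     1     2     2     3     4     5     7     8    10    12    14    17    19    23    26    30    34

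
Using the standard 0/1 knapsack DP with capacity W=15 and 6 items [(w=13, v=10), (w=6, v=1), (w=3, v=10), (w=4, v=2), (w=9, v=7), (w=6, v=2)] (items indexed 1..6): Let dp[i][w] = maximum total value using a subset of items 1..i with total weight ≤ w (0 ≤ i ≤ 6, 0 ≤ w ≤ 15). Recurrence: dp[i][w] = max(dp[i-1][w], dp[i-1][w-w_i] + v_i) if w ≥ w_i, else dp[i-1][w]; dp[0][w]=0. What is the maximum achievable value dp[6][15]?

17

i\w   0   1   2   3   4   5   6   7   8   9  10  11  12  13  14  15
  0   0   0   0   0   0   0   0   0   0   0   0   0   0   0   0   0
  1   0   0   0   0   0   0   0   0   0   0   0   0   0  10  10  10
  2   0   0   0   0   0   0   1   1   1   1   1   1   1  10  10  10
  3   0   0   0  10  10  10  10  10  10  11  11  11  11  11  11  11
  4   0   0   0  10  10  10  10  12  12  12  12  12  12  13  13  13
  5   0   0   0  10  10  10  10  12  12  12  12  12  17  17  17  17
  6   0   0   0  10  10  10  10  12  12  12  12  12  17  17  17  17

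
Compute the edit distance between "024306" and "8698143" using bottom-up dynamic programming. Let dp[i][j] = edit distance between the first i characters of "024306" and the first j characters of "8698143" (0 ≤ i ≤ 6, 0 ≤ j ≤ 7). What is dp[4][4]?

4

   ''  8  6  9  8  1  4  3
''  0  1  2  3  4  5  6  7
 0  1  1  2  3  4  5  6  7
 2  2  2  2  3  4  5  6  7
 4  3  3  3  3  4  5  5  6
 3  4  4  4  4  4  5  6  5
 0  5  5  5  5  5  5  6  6
 6  6  6  5  6  6  6  6  7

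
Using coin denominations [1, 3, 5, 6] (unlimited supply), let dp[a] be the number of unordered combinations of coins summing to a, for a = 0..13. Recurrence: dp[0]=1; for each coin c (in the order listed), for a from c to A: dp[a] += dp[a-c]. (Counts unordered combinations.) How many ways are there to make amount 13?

after  coin     0     1     2     3     4     5     6     7     8     9    10    11    12    13
          1     1     1     1     1     1     1     1     1     1     1     1     1     1     1
          3     1     1     1     2     2     2     3     3     3     4     4     4     5     5
          5     1     1     1     2     2     3     4     4     5     6     7     8     9    10
          6     1     1     1     2     2     3     5     5     6     8     9    11    14    15

15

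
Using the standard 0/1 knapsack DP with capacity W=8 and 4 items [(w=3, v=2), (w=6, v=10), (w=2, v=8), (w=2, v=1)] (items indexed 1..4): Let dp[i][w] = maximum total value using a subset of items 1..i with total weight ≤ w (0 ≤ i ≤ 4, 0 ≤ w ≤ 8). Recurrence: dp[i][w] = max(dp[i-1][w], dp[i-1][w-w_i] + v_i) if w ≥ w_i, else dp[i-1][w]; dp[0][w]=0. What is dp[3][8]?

i\w   0   1   2   3   4   5   6   7   8
  0   0   0   0   0   0   0   0   0   0
  1   0   0   0   2   2   2   2   2   2
  2   0   0   0   2   2   2  10  10  10
  3   0   0   8   8   8  10  10  10  18
  4   0   0   8   8   9  10  10  11  18

18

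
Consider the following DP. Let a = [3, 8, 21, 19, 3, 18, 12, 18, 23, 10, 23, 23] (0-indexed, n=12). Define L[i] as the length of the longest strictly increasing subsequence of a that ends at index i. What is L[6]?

   i    0    1    2    3    4    5    6    7    8    9   10   11
a[i]    3    8   21   19    3   18   12   18   23   10   23   23
L[i]    1    2    3    3    1    3    3    4    5    3    5    5

3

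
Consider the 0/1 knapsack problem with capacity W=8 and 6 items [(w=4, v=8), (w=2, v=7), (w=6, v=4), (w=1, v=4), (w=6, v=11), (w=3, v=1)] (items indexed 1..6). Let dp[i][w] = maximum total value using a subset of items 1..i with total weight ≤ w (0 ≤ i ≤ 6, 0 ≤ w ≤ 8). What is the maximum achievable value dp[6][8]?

i\w   0   1   2   3   4   5   6   7   8
  0   0   0   0   0   0   0   0   0   0
  1   0   0   0   0   8   8   8   8   8
  2   0   0   7   7   8   8  15  15  15
  3   0   0   7   7   8   8  15  15  15
  4   0   4   7  11  11  12  15  19  19
  5   0   4   7  11  11  12  15  19  19
  6   0   4   7  11  11  12  15  19  19

19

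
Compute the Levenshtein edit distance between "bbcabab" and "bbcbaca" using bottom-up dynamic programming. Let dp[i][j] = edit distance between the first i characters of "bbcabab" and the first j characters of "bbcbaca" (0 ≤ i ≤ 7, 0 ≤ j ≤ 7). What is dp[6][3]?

   ''  b  b  c  b  a  c  a
''  0  1  2  3  4  5  6  7
 b  1  0  1  2  3  4  5  6
 b  2  1  0  1  2  3  4  5
 c  3  2  1  0  1  2  3  4
 a  4  3  2  1  1  1  2  3
 b  5  4  3  2  1  2  2  3
 a  6  5  4  3  2  1  2  2
 b  7  6  5  4  3  2  2  3

3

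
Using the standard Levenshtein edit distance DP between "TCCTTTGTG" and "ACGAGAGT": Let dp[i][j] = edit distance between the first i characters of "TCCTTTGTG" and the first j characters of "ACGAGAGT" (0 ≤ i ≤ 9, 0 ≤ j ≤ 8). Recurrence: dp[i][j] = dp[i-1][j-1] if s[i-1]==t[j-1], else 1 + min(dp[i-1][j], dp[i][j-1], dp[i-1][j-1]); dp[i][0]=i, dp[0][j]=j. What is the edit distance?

   ''  A  C  G  A  G  A  G  T
''  0  1  2  3  4  5  6  7  8
 T  1  1  2  3  4  5  6  7  7
 C  2  2  1  2  3  4  5  6  7
 C  3  3  2  2  3  4  5  6  7
 T  4  4  3  3  3  4  5  6  6
 T  5  5  4  4  4  4  5  6  6
 T  6  6  5  5  5  5  5  6  6
 G  7  7  6  5  6  5  6  5  6
 T  8  8  7  6  6  6  6  6  5
 G  9  9  8  7  7  6  7  6  6

6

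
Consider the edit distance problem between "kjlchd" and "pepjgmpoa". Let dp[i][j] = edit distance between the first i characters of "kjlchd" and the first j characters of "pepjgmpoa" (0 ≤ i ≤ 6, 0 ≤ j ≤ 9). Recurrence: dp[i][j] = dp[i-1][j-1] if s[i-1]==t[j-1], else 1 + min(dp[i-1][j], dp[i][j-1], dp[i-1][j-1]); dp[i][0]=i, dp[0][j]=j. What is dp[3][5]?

   ''  p  e  p  j  g  m  p  o  a
''  0  1  2  3  4  5  6  7  8  9
 k  1  1  2  3  4  5  6  7  8  9
 j  2  2  2  3  3  4  5  6  7  8
 l  3  3  3  3  4  4  5  6  7  8
 c  4  4  4  4  4  5  5  6  7  8
 h  5  5  5  5  5  5  6  6  7  8
 d  6  6  6  6  6  6  6  7  7  8

4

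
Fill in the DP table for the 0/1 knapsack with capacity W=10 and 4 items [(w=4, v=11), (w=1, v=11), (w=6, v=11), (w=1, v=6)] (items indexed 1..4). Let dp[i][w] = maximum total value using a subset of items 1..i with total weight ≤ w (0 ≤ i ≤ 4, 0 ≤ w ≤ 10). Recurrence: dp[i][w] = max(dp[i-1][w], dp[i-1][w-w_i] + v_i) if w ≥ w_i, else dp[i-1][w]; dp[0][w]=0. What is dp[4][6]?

i\w   0   1   2   3   4   5   6   7   8   9  10
  0   0   0   0   0   0   0   0   0   0   0   0
  1   0   0   0   0  11  11  11  11  11  11  11
  2   0  11  11  11  11  22  22  22  22  22  22
  3   0  11  11  11  11  22  22  22  22  22  22
  4   0  11  17  17  17  22  28  28  28  28  28

28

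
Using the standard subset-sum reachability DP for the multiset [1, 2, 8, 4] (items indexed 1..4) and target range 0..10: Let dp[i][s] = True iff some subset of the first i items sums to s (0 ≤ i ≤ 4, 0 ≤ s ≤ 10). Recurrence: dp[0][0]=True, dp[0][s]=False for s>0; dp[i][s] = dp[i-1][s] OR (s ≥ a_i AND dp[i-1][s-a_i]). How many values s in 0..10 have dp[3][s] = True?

7

i\s   0   1   2   3   4   5   6   7   8   9  10
  0   T   F   F   F   F   F   F   F   F   F   F
  1   T   T   F   F   F   F   F   F   F   F   F
  2   T   T   T   T   F   F   F   F   F   F   F
  3   T   T   T   T   F   F   F   F   T   T   T
  4   T   T   T   T   T   T   T   T   T   T   T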